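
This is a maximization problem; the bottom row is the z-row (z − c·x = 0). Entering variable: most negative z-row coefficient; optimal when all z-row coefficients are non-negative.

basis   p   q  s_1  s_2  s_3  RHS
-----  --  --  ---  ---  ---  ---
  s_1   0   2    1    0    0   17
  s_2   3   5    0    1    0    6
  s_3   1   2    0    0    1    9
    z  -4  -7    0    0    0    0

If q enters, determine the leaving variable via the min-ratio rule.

Column q entries and ratios — s_1: 17/2 = 17/2; s_2: 6/5 = 6/5; s_3: 9/2 = 9/2.
Smallest ratio is 6/5 in the row of s_2, so s_2 leaves.

s_2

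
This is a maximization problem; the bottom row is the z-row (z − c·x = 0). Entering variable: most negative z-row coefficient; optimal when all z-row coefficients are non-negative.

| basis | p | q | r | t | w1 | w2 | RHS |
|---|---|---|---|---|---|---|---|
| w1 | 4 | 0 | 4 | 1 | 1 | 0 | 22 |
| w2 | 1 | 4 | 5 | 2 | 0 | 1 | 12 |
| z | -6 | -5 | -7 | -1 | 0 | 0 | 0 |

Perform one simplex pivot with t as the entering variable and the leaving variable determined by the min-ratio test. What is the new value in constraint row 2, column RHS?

Ratio test on column t — row 1: 22/1 = 22; row 2: 12/2 = 6. Minimum is 6 at row 2 (w2 leaves); pivot element 2.
Divide row 2 by 2; eliminate column t from the other rows.
In the new row 2, the RHS entry is the old entry divided by the pivot: 12/2 = 6.

6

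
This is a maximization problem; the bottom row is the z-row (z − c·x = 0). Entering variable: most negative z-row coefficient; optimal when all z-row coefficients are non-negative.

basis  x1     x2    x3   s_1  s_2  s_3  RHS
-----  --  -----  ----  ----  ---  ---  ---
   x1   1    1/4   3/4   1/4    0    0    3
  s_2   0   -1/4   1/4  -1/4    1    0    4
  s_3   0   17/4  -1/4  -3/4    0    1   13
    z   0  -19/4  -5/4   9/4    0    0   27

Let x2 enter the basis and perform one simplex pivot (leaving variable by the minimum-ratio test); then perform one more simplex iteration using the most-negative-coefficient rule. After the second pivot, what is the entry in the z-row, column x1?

Ratio test on column x2 — row 1: 3/(1/4) = 12; row 2: entry -1/4 ≤ 0; row 3: 13/(17/4) = 52/17. Minimum is 52/17 at row 3 (s_3 leaves); pivot element 17/4.
Divide row 3 by 17/4; eliminate column x2 from the other rows.
Second iteration: most negative z-row entry is -26/17 in column x3, so x3 enters.
Ratio test on column x3 — row 1: (38/17)/(13/17) = 38/13; row 2: (81/17)/(4/17) = 81/4; row 3: entry -1/17 ≤ 0. Minimum is 38/13 at row 1 (x1 leaves); pivot element 13/17.
Divide row 1 by 13/17; eliminate column x3 from the other rows.
After both pivots, the entry at the z-row, column x1 is 2.

2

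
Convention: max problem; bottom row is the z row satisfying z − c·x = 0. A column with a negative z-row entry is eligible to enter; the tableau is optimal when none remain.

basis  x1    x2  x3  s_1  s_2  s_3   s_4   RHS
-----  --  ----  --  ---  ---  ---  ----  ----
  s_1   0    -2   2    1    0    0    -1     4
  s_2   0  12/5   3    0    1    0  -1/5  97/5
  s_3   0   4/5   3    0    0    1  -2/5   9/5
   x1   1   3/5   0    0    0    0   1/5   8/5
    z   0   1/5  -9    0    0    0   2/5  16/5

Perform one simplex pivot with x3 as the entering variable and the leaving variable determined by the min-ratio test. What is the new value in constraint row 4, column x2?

Ratio test on column x3 — row 1: 4/2 = 2; row 2: (97/5)/3 = 97/15; row 3: (9/5)/3 = 3/5; row 4: entry 0 ≤ 0. Minimum is 3/5 at row 3 (s_3 leaves); pivot element 3.
Divide row 3 by 3; eliminate column x3 from the other rows.
Row 4 update in column x2: 3/5 − 0·(4/15) = 3/5.

3/5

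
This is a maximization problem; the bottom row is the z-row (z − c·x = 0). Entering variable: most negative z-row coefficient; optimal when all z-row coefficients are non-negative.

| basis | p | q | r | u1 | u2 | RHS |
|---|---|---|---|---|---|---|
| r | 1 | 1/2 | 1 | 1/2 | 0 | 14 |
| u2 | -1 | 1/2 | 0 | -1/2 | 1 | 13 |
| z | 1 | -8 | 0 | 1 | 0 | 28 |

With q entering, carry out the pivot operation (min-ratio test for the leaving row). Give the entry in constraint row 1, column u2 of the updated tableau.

Ratio test on column q — row 1: 14/(1/2) = 28; row 2: 13/(1/2) = 26. Minimum is 26 at row 2 (u2 leaves); pivot element 1/2.
Divide row 2 by 1/2; eliminate column q from the other rows.
Row 1 update in column u2: 0 − (1/2)·2 = -1.

-1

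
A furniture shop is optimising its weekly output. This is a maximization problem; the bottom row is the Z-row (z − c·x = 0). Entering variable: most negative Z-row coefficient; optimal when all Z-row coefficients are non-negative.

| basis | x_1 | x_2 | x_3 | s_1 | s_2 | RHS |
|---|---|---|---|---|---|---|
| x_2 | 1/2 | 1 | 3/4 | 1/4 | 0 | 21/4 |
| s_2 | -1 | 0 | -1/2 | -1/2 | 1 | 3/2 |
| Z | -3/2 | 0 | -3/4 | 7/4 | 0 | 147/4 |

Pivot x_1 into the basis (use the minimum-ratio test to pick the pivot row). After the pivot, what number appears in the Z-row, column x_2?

3

Ratio test on column x_1 — row 1: (21/4)/(1/2) = 21/2; row 2: entry -1 ≤ 0. Minimum is 21/2 at row 1 (x_2 leaves); pivot element 1/2.
Divide row 1 by 1/2; eliminate column x_1 from the other rows.
Z-row update in column x_2: 0 − (-3/2)·2 = 3.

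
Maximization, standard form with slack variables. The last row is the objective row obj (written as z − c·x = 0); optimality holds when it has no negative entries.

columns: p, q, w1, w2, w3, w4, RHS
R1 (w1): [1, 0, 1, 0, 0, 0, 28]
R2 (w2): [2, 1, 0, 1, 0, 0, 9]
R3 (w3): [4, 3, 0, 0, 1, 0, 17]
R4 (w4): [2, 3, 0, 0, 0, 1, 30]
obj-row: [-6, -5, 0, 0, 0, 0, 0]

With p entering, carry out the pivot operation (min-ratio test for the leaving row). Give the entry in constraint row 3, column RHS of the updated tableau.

17/4

Ratio test on column p — row 1: 28/1 = 28; row 2: 9/2 = 9/2; row 3: 17/4 = 17/4; row 4: 30/2 = 15. Minimum is 17/4 at row 3 (w3 leaves); pivot element 4.
Divide row 3 by 4; eliminate column p from the other rows.
In the new row 3, the RHS entry is the old entry divided by the pivot: 17/4 = 17/4.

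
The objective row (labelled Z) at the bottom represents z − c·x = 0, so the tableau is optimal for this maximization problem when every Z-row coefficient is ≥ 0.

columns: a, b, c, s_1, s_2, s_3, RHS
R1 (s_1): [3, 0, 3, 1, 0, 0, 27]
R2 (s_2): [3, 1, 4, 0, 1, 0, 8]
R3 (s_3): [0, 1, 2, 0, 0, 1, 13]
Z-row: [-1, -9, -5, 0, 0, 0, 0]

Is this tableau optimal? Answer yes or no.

no

The Z-row has a negative entry -9 in column b, so it is not optimal.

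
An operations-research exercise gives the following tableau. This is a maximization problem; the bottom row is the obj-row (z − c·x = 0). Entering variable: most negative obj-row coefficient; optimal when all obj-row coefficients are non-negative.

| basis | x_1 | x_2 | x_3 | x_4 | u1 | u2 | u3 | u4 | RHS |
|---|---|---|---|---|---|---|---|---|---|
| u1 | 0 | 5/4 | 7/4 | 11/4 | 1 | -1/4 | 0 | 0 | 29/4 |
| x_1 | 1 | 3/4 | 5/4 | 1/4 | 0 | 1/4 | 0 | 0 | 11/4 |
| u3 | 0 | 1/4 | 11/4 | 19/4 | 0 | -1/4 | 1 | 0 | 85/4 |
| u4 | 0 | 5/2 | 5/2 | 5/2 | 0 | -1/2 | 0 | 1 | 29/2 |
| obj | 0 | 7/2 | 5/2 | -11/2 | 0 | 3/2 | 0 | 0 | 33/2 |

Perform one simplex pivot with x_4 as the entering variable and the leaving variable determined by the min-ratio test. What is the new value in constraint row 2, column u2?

3/11

Ratio test on column x_4 — row 1: (29/4)/(11/4) = 29/11; row 2: (11/4)/(1/4) = 11; row 3: (85/4)/(19/4) = 85/19; row 4: (29/2)/(5/2) = 29/5. Minimum is 29/11 at row 1 (u1 leaves); pivot element 11/4.
Divide row 1 by 11/4; eliminate column x_4 from the other rows.
Row 2 update in column u2: 1/4 − (1/4)·(-1/11) = 3/11.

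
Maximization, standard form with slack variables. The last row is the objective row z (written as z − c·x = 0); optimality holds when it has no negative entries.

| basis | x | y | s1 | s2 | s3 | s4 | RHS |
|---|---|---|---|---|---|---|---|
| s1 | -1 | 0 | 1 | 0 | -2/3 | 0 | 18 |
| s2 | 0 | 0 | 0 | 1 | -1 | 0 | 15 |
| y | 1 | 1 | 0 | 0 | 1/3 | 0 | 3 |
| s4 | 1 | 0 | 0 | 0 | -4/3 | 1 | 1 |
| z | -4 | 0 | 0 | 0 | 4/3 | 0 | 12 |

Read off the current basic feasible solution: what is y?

y is basic (row 3); its value is the RHS of that row, 3.

3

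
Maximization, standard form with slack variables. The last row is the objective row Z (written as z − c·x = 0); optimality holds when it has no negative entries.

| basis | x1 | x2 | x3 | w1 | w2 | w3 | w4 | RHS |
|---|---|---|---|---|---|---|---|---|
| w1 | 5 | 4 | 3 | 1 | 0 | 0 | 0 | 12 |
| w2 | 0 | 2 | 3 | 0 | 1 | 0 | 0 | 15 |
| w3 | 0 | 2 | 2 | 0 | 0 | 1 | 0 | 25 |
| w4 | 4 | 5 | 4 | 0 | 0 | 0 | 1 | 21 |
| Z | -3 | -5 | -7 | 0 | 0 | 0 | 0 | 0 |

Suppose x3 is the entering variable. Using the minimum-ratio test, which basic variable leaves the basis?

w1

Column x3 entries and ratios — w1: 12/3 = 4; w2: 15/3 = 5; w3: 25/2 = 25/2; w4: 21/4 = 21/4.
Smallest ratio is 4 in the row of w1, so w1 leaves.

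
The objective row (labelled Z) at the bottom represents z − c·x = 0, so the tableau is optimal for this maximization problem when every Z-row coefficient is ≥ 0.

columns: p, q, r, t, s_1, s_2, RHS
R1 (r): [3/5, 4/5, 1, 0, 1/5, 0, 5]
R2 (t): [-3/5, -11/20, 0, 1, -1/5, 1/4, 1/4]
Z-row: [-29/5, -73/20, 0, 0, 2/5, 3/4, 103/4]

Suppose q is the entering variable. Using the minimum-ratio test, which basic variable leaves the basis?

r

Column q entries and ratios — r: 5/(4/5) = 25/4; t: -11/20 ≤ 0, skip.
Smallest ratio is 25/4 in the row of r, so r leaves.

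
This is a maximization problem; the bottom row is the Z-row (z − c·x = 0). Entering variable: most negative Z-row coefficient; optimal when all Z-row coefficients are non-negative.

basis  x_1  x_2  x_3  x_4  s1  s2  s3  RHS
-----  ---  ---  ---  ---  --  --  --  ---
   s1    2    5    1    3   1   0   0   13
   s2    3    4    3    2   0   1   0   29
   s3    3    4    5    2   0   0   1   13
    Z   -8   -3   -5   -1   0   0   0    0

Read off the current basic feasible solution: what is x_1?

x_1 is not in the basis, so in the current basic feasible solution x_1 = 0.

0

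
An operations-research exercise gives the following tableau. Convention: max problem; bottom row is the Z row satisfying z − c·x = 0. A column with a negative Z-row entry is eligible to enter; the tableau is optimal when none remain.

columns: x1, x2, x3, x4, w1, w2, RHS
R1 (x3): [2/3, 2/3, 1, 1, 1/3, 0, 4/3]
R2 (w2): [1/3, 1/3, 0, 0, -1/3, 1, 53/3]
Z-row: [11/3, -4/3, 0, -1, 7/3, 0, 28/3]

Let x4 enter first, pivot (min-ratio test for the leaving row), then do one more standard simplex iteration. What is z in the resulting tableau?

Ratio test on column x4 — row 1: (4/3)/1 = 4/3; row 2: entry 0 ≤ 0. Minimum is 4/3 at row 1 (x3 leaves); pivot element 1.
Pivot on row 1; the Z-row RHS becomes 28/3 − (-1)·(4/3) = 32/3.
Next entering variable (most negative Z-row entry -2/3): x2.
Ratio test on column x2 — row 1: (4/3)/(2/3) = 2; row 2: (53/3)/(1/3) = 53. Minimum is 2 at row 1 (x4 leaves); pivot element 2/3.
After the second pivot the Z-row RHS is 32/3 − (-2/3)·2 = 12.

12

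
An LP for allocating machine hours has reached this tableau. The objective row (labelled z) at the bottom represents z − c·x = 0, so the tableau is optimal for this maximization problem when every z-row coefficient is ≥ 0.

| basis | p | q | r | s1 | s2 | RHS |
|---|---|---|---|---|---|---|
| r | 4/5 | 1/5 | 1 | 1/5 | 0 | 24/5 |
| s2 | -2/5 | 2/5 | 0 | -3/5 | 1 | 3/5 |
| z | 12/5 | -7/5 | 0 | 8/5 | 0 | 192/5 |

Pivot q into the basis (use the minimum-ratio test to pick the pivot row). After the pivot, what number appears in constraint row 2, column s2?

Ratio test on column q — row 1: (24/5)/(1/5) = 24; row 2: (3/5)/(2/5) = 3/2. Minimum is 3/2 at row 2 (s2 leaves); pivot element 2/5.
Divide row 2 by 2/5; eliminate column q from the other rows.
In the new row 2, the s2 entry is the old entry divided by the pivot: 1/(2/5) = 5/2.

5/2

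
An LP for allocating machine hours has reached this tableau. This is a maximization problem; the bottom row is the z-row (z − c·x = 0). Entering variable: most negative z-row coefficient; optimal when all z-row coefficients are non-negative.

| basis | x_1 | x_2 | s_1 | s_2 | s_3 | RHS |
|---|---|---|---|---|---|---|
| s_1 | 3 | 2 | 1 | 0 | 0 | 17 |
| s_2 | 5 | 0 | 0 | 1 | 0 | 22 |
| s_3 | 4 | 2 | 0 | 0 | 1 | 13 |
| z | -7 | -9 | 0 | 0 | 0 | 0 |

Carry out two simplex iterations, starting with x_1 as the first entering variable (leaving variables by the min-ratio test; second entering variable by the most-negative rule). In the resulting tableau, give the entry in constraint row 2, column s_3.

Ratio test on column x_1 — row 1: 17/3 = 17/3; row 2: 22/5 = 22/5; row 3: 13/4 = 13/4. Minimum is 13/4 at row 3 (s_3 leaves); pivot element 4.
Divide row 3 by 4; eliminate column x_1 from the other rows.
Second iteration: most negative z-row entry is -11/2 in column x_2, so x_2 enters.
Ratio test on column x_2 — row 1: (29/4)/(1/2) = 29/2; row 2: entry -5/2 ≤ 0; row 3: (13/4)/(1/2) = 13/2. Minimum is 13/2 at row 3 (x_1 leaves); pivot element 1/2.
Divide row 3 by 1/2; eliminate column x_2 from the other rows.
After both pivots, the entry at constraint row 2, column s_3 is 0.

0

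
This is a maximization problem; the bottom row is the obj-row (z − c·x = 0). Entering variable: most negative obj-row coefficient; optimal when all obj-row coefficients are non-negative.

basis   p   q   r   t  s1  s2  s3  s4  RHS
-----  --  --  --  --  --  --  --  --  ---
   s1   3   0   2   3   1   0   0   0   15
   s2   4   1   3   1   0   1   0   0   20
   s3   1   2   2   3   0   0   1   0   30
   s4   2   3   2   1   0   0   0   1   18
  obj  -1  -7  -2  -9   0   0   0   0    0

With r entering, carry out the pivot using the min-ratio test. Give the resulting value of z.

40/3

Ratio test on column r — row 1: 15/2 = 15/2; row 2: 20/3 = 20/3; row 3: 30/2 = 15; row 4: 18/2 = 9. Minimum is 20/3 at row 2 (s2 leaves); pivot element 3.
Pivot on row 2; the obj-row RHS becomes 0 − (-2)·(20/3) = 40/3.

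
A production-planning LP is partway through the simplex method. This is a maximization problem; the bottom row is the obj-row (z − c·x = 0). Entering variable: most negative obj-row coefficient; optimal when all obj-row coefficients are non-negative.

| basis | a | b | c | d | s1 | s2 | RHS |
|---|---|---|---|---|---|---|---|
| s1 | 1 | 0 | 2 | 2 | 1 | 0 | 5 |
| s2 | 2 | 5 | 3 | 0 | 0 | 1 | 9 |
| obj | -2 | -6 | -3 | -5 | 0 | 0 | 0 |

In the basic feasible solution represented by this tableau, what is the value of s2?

9

s2 is basic (row 2); its value is the RHS of that row, 9.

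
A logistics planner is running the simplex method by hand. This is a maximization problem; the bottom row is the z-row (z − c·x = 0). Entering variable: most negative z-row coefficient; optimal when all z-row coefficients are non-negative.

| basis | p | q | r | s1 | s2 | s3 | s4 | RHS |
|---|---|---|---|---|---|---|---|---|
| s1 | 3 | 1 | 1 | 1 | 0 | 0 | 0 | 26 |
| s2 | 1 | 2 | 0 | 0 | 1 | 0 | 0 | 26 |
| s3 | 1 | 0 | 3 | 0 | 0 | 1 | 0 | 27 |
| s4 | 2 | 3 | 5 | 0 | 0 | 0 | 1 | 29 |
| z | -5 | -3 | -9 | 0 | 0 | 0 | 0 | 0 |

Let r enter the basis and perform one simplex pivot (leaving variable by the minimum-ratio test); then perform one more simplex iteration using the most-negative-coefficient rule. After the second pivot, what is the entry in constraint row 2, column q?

24/13

Ratio test on column r — row 1: 26/1 = 26; row 2: entry 0 ≤ 0; row 3: 27/3 = 9; row 4: 29/5 = 29/5. Minimum is 29/5 at row 4 (s4 leaves); pivot element 5.
Divide row 4 by 5; eliminate column r from the other rows.
Second iteration: most negative z-row entry is -7/5 in column p, so p enters.
Ratio test on column p — row 1: (101/5)/(13/5) = 101/13; row 2: 26/1 = 26; row 3: entry -1/5 ≤ 0; row 4: (29/5)/(2/5) = 29/2. Minimum is 101/13 at row 1 (s1 leaves); pivot element 13/5.
Divide row 1 by 13/5; eliminate column p from the other rows.
After both pivots, the entry at constraint row 2, column q is 24/13.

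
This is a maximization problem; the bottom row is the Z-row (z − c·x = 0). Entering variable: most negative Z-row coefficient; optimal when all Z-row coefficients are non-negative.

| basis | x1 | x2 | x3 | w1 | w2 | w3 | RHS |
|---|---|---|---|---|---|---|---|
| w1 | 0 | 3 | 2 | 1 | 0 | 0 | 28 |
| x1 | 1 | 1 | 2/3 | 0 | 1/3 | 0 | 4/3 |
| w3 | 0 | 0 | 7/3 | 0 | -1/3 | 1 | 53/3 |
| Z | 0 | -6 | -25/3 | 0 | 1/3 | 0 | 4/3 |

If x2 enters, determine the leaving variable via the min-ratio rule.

Column x2 entries and ratios — w1: 28/3 = 28/3; x1: (4/3)/1 = 4/3; w3: 0 ≤ 0, skip.
Smallest ratio is 4/3 in the row of x1, so x1 leaves.

x1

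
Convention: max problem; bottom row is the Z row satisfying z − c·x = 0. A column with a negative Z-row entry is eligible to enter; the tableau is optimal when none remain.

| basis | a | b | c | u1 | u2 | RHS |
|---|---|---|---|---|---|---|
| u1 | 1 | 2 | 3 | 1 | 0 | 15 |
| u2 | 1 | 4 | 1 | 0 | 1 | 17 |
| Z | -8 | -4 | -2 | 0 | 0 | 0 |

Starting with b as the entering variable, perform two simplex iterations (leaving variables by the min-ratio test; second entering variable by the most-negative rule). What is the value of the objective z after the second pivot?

Ratio test on column b — row 1: 15/2 = 15/2; row 2: 17/4 = 17/4. Minimum is 17/4 at row 2 (u2 leaves); pivot element 4.
Pivot on row 2; the Z-row RHS becomes 0 − (-4)·(17/4) = 17.
Next entering variable (most negative Z-row entry -7): a.
Ratio test on column a — row 1: (13/2)/(1/2) = 13; row 2: (17/4)/(1/4) = 17. Minimum is 13 at row 1 (u1 leaves); pivot element 1/2.
After the second pivot the Z-row RHS is 17 − (-7)·13 = 108.

108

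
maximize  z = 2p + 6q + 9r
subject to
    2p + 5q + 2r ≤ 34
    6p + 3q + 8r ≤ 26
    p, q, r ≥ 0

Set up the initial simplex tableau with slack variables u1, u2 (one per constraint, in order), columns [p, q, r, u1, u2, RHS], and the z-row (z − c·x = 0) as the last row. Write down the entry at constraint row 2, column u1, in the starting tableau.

0

Slack u1 belongs to constraint 1; its column is the unit vector e_1, so the entry in row 2 is 0.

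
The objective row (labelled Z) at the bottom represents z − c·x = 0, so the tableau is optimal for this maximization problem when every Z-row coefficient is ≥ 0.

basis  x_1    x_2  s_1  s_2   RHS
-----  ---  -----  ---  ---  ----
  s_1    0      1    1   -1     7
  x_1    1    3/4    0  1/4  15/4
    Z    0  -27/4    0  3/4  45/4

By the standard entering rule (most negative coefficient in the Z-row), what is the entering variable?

x_2

Negative Z-row entries: x_2: -27/4.
The most negative is -27/4 in column x_2, so x_2 enters.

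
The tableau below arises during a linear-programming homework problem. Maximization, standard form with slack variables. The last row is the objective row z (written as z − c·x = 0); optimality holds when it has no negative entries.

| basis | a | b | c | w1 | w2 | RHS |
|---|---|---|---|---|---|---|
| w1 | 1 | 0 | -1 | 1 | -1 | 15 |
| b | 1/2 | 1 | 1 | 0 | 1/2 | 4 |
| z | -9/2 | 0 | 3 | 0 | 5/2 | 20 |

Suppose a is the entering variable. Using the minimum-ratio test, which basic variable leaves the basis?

b

Column a entries and ratios — w1: 15/1 = 15; b: 4/(1/2) = 8.
Smallest ratio is 8 in the row of b, so b leaves.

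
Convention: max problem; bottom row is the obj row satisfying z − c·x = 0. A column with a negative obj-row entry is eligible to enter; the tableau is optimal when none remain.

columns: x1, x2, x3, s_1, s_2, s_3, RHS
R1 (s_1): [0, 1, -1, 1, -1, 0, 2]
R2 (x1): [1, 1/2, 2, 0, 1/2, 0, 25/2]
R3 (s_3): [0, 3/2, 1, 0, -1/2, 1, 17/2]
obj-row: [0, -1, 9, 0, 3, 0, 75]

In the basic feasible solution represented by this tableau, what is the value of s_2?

s_2 is not in the basis, so in the current basic feasible solution s_2 = 0.

0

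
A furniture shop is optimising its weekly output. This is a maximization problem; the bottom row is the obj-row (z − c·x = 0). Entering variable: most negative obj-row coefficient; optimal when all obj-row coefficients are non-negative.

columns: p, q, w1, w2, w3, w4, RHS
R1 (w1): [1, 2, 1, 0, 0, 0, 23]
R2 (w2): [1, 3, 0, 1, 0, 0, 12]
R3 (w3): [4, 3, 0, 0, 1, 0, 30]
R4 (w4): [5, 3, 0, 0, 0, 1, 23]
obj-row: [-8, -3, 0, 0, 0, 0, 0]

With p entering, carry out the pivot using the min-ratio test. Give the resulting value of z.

Ratio test on column p — row 1: 23/1 = 23; row 2: 12/1 = 12; row 3: 30/4 = 15/2; row 4: 23/5 = 23/5. Minimum is 23/5 at row 4 (w4 leaves); pivot element 5.
Pivot on row 4; the obj-row RHS becomes 0 − (-8)·(23/5) = 184/5.

184/5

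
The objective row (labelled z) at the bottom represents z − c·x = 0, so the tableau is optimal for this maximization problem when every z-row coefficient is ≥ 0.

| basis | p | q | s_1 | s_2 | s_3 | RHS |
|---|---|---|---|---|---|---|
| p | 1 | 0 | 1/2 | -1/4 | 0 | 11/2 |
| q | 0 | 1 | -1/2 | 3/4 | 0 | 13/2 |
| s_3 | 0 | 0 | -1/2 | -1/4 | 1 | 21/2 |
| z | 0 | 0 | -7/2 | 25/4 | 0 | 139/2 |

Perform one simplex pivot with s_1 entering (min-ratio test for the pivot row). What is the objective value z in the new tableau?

Ratio test on column s_1 — row 1: (11/2)/(1/2) = 11; row 2: entry -1/2 ≤ 0; row 3: entry -1/2 ≤ 0. Minimum is 11 at row 1 (p leaves); pivot element 1/2.
Pivot on row 1; the z-row RHS becomes 139/2 − (-7/2)·11 = 108.

108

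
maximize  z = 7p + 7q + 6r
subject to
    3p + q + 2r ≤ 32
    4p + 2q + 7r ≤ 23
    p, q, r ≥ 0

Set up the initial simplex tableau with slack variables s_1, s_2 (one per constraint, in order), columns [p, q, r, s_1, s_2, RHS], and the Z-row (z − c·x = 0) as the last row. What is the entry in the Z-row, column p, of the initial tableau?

-7

The Z-row carries the negated objective coefficients: the p entry is -7.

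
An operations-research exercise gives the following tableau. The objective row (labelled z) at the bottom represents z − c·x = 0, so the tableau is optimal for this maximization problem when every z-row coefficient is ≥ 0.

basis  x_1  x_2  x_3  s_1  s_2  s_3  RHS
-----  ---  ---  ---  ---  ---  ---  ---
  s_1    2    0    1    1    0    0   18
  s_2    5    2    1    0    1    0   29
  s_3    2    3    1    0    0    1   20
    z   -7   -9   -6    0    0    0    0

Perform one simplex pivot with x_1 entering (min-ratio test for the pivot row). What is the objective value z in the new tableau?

Ratio test on column x_1 — row 1: 18/2 = 9; row 2: 29/5 = 29/5; row 3: 20/2 = 10. Minimum is 29/5 at row 2 (s_2 leaves); pivot element 5.
Pivot on row 2; the z-row RHS becomes 0 − (-7)·(29/5) = 203/5.

203/5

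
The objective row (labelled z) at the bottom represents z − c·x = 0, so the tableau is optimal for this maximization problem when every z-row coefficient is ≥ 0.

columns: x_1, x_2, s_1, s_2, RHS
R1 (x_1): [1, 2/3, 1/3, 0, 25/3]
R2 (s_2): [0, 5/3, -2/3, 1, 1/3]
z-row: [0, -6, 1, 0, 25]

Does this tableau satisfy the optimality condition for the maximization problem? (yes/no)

The z-row has a negative entry -6 in column x_2, so it is not optimal.

no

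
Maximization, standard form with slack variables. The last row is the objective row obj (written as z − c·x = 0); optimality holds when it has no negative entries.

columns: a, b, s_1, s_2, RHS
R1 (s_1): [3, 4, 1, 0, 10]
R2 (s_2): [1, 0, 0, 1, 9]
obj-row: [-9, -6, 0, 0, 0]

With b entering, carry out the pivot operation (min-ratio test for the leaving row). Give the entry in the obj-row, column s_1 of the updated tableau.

3/2

Ratio test on column b — row 1: 10/4 = 5/2; row 2: entry 0 ≤ 0. Minimum is 5/2 at row 1 (s_1 leaves); pivot element 4.
Divide row 1 by 4; eliminate column b from the other rows.
obj-row update in column s_1: 0 − (-6)·(1/4) = 3/2.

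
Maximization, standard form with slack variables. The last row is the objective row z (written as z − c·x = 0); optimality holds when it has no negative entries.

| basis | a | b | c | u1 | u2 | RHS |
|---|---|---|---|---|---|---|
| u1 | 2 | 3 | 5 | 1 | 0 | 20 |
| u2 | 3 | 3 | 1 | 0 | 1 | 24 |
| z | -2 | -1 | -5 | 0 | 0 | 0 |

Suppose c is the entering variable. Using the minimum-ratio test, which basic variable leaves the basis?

Column c entries and ratios — u1: 20/5 = 4; u2: 24/1 = 24.
Smallest ratio is 4 in the row of u1, so u1 leaves.

u1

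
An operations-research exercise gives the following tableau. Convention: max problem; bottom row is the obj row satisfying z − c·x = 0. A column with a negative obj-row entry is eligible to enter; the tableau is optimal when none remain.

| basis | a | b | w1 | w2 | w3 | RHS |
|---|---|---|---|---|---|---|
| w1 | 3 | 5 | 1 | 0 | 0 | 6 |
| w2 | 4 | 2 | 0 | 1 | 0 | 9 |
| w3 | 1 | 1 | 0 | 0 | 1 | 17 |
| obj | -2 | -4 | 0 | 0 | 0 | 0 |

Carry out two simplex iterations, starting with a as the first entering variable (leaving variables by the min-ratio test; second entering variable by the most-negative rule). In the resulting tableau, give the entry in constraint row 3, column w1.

Ratio test on column a — row 1: 6/3 = 2; row 2: 9/4 = 9/4; row 3: 17/1 = 17. Minimum is 2 at row 1 (w1 leaves); pivot element 3.
Divide row 1 by 3; eliminate column a from the other rows.
Second iteration: most negative obj-row entry is -2/3 in column b, so b enters.
Ratio test on column b — row 1: 2/(5/3) = 6/5; row 2: entry -14/3 ≤ 0; row 3: entry -2/3 ≤ 0. Minimum is 6/5 at row 1 (a leaves); pivot element 5/3.
Divide row 1 by 5/3; eliminate column b from the other rows.
After both pivots, the entry at constraint row 3, column w1 is -1/5.

-1/5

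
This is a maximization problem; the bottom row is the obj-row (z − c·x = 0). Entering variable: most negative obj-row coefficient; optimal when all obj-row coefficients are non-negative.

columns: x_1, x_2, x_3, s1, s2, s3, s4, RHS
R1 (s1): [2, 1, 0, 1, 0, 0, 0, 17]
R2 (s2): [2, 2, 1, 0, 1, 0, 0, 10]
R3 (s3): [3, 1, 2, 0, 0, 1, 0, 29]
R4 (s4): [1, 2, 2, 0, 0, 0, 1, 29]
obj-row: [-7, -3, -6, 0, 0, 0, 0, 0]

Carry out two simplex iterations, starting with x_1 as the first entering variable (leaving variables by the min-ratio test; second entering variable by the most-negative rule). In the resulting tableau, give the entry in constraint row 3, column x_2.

Ratio test on column x_1 — row 1: 17/2 = 17/2; row 2: 10/2 = 5; row 3: 29/3 = 29/3; row 4: 29/1 = 29. Minimum is 5 at row 2 (s2 leaves); pivot element 2.
Divide row 2 by 2; eliminate column x_1 from the other rows.
Second iteration: most negative obj-row entry is -5/2 in column x_3, so x_3 enters.
Ratio test on column x_3 — row 1: entry -1 ≤ 0; row 2: 5/(1/2) = 10; row 3: 14/(1/2) = 28; row 4: 24/(3/2) = 16. Minimum is 10 at row 2 (x_1 leaves); pivot element 1/2.
Divide row 2 by 1/2; eliminate column x_3 from the other rows.
After both pivots, the entry at constraint row 3, column x_2 is -3.

-3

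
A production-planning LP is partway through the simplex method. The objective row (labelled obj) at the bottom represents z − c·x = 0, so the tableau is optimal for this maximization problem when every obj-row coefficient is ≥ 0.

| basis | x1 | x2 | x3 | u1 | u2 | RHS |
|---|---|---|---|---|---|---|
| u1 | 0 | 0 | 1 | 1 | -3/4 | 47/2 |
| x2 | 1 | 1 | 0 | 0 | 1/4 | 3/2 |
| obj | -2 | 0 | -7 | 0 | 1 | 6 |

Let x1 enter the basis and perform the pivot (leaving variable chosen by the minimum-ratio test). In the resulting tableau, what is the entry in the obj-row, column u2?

Ratio test on column x1 — row 1: entry 0 ≤ 0; row 2: (3/2)/1 = 3/2. Minimum is 3/2 at row 2 (x2 leaves); pivot element 1.
Divide row 2 by 1; eliminate column x1 from the other rows.
obj-row update in column u2: 1 − (-2)·(1/4) = 3/2.

3/2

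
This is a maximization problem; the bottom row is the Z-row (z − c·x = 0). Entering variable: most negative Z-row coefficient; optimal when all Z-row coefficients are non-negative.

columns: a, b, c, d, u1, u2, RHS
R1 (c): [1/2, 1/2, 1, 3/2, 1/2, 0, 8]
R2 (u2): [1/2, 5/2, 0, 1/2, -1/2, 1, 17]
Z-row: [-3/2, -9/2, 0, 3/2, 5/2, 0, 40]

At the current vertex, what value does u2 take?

17

u2 is basic (row 2); its value is the RHS of that row, 17.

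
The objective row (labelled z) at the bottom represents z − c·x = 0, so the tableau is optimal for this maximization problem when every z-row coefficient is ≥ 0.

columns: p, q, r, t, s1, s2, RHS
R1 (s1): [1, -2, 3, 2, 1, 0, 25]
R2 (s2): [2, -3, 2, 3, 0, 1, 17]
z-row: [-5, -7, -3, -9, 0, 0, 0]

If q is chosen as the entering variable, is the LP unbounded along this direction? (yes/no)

Every constraint-row entry in column q is ≤ 0, so increasing q is unbounded.

yes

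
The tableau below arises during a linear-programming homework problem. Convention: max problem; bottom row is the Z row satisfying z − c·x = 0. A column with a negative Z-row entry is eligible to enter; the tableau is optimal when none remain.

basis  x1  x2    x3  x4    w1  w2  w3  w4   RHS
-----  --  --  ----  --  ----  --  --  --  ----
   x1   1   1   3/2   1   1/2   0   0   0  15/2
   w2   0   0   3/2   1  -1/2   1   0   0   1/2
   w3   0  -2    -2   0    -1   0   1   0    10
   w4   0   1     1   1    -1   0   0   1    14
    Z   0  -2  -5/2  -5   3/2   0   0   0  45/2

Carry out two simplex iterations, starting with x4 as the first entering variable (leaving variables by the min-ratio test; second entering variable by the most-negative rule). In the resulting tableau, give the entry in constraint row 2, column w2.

1

Ratio test on column x4 — row 1: (15/2)/1 = 15/2; row 2: (1/2)/1 = 1/2; row 3: entry 0 ≤ 0; row 4: 14/1 = 14. Minimum is 1/2 at row 2 (w2 leaves); pivot element 1.
Divide row 2 by 1; eliminate column x4 from the other rows.
Second iteration: most negative Z-row entry is -2 in column x2, so x2 enters.
Ratio test on column x2 — row 1: 7/1 = 7; row 2: entry 0 ≤ 0; row 3: entry -2 ≤ 0; row 4: (27/2)/1 = 27/2. Minimum is 7 at row 1 (x1 leaves); pivot element 1.
Divide row 1 by 1; eliminate column x2 from the other rows.
After both pivots, the entry at constraint row 2, column w2 is 1.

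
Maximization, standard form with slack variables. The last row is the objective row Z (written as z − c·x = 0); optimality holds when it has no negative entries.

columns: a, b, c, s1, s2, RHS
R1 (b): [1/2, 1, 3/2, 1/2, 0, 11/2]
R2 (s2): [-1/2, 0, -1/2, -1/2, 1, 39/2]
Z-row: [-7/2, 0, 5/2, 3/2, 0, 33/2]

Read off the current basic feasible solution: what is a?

0

a is not in the basis, so in the current basic feasible solution a = 0.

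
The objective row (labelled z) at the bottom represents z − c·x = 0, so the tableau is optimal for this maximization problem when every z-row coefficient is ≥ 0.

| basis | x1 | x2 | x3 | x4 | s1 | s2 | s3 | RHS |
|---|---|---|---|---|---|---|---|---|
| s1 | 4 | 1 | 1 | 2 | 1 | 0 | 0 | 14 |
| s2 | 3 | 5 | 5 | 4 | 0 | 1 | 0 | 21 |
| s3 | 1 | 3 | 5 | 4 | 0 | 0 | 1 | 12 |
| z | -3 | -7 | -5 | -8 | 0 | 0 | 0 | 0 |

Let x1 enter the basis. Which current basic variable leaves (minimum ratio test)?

s1

Column x1 entries and ratios — s1: 14/4 = 7/2; s2: 21/3 = 7; s3: 12/1 = 12.
Smallest ratio is 7/2 in the row of s1, so s1 leaves.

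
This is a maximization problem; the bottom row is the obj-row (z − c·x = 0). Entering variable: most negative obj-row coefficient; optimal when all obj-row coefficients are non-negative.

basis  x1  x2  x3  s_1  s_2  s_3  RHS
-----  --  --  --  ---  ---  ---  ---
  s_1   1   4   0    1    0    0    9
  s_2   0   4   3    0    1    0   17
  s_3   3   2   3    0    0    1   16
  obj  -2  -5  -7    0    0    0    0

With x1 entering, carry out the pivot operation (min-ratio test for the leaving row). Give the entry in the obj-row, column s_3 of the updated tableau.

2/3

Ratio test on column x1 — row 1: 9/1 = 9; row 2: entry 0 ≤ 0; row 3: 16/3 = 16/3. Minimum is 16/3 at row 3 (s_3 leaves); pivot element 3.
Divide row 3 by 3; eliminate column x1 from the other rows.
obj-row update in column s_3: 0 − (-2)·(1/3) = 2/3.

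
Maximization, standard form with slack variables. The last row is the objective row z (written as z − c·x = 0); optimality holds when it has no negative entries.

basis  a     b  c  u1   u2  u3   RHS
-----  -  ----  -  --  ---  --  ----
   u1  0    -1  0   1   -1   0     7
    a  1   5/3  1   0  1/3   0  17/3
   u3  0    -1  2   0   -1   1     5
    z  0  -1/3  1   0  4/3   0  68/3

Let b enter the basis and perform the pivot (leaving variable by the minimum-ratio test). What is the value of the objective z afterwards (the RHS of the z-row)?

119/5

Ratio test on column b — row 1: entry -1 ≤ 0; row 2: (17/3)/(5/3) = 17/5; row 3: entry -1 ≤ 0. Minimum is 17/5 at row 2 (a leaves); pivot element 5/3.
Pivot on row 2; the z-row RHS becomes 68/3 − (-1/3)·(17/5) = 119/5.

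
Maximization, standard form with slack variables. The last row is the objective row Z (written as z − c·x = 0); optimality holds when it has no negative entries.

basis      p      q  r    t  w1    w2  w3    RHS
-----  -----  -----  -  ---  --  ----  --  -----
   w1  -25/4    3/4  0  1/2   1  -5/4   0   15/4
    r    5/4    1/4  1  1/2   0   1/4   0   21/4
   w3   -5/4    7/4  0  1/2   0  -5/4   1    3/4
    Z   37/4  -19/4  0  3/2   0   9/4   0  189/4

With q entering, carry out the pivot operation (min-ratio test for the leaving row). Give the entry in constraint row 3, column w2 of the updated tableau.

-5/7

Ratio test on column q — row 1: (15/4)/(3/4) = 5; row 2: (21/4)/(1/4) = 21; row 3: (3/4)/(7/4) = 3/7. Minimum is 3/7 at row 3 (w3 leaves); pivot element 7/4.
Divide row 3 by 7/4; eliminate column q from the other rows.
In the new row 3, the w2 entry is the old entry divided by the pivot: (-5/4)/(7/4) = -5/7.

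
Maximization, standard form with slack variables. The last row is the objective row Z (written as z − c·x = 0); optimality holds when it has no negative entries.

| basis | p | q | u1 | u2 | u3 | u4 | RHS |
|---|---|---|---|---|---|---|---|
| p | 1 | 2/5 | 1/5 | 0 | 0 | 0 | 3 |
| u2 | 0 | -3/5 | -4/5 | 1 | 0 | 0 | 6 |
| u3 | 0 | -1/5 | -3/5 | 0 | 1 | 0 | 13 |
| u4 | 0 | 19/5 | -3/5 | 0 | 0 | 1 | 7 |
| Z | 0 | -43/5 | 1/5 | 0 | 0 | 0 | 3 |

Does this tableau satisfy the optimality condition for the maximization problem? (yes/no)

no

The Z-row has a negative entry -43/5 in column q, so it is not optimal.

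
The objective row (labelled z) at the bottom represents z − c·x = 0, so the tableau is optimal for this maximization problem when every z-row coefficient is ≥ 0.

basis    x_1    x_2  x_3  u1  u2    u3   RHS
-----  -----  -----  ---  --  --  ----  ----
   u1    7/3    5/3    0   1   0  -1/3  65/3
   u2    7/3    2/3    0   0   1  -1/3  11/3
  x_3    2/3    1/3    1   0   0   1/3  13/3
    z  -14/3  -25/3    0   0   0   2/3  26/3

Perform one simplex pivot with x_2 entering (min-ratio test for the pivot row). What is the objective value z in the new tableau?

109/2

Ratio test on column x_2 — row 1: (65/3)/(5/3) = 13; row 2: (11/3)/(2/3) = 11/2; row 3: (13/3)/(1/3) = 13. Minimum is 11/2 at row 2 (u2 leaves); pivot element 2/3.
Pivot on row 2; the z-row RHS becomes 26/3 − (-25/3)·(11/2) = 109/2.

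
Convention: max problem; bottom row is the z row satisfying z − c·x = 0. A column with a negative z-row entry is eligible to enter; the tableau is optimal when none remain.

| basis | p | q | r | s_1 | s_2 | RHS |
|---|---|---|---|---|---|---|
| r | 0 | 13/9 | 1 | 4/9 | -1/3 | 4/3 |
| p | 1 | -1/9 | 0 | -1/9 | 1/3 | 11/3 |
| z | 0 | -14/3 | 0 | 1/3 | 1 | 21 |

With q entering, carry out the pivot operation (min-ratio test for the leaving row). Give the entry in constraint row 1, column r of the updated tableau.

9/13

Ratio test on column q — row 1: (4/3)/(13/9) = 12/13; row 2: entry -1/9 ≤ 0. Minimum is 12/13 at row 1 (r leaves); pivot element 13/9.
Divide row 1 by 13/9; eliminate column q from the other rows.
In the new row 1, the r entry is the old entry divided by the pivot: 1/(13/9) = 9/13.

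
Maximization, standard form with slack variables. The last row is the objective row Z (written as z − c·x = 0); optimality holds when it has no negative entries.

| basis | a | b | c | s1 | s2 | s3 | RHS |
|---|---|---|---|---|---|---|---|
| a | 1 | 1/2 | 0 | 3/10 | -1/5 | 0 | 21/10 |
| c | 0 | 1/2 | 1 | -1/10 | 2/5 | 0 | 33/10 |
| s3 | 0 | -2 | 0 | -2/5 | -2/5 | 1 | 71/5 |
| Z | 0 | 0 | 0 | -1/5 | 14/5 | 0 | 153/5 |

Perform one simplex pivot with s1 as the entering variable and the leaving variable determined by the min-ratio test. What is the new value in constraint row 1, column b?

5/3

Ratio test on column s1 — row 1: (21/10)/(3/10) = 7; row 2: entry -1/10 ≤ 0; row 3: entry -2/5 ≤ 0. Minimum is 7 at row 1 (a leaves); pivot element 3/10.
Divide row 1 by 3/10; eliminate column s1 from the other rows.
In the new row 1, the b entry is the old entry divided by the pivot: (1/2)/(3/10) = 5/3.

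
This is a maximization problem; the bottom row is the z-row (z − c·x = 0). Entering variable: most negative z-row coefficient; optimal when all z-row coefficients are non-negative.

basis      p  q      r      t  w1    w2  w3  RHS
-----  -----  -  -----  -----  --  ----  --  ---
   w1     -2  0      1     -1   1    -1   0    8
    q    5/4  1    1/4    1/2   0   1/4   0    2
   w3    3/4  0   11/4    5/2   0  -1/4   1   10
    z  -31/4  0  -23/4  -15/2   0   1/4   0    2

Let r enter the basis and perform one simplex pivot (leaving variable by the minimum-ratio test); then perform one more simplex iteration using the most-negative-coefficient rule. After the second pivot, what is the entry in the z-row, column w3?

Ratio test on column r — row 1: 8/1 = 8; row 2: 2/(1/4) = 8; row 3: 10/(11/4) = 40/11. Minimum is 40/11 at row 3 (w3 leaves); pivot element 11/4.
Divide row 3 by 11/4; eliminate column r from the other rows.
Second iteration: most negative z-row entry is -68/11 in column p, so p enters.
Ratio test on column p — row 1: entry -25/11 ≤ 0; row 2: (12/11)/(13/11) = 12/13; row 3: (40/11)/(3/11) = 40/3. Minimum is 12/13 at row 2 (q leaves); pivot element 13/11.
Divide row 2 by 13/11; eliminate column p from the other rows.
After both pivots, the entry at the z-row, column w3 is 21/13.

21/13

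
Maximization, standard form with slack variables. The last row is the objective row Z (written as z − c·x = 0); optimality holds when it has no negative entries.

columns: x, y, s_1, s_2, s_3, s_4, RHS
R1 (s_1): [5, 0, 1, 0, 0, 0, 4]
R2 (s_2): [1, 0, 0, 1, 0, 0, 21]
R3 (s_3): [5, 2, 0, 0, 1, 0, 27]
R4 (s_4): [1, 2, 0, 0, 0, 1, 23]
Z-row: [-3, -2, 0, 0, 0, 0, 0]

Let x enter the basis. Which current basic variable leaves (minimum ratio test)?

s_1

Column x entries and ratios — s_1: 4/5 = 4/5; s_2: 21/1 = 21; s_3: 27/5 = 27/5; s_4: 23/1 = 23.
Smallest ratio is 4/5 in the row of s_1, so s_1 leaves.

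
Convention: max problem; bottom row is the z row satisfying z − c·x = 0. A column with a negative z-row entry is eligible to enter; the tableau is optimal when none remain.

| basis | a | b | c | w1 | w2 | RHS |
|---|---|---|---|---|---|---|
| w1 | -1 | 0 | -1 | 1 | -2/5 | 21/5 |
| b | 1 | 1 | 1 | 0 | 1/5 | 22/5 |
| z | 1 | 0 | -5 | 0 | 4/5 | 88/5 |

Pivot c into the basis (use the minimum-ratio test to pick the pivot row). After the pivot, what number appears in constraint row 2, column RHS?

22/5

Ratio test on column c — row 1: entry -1 ≤ 0; row 2: (22/5)/1 = 22/5. Minimum is 22/5 at row 2 (b leaves); pivot element 1.
Divide row 2 by 1; eliminate column c from the other rows.
In the new row 2, the RHS entry is the old entry divided by the pivot: (22/5)/1 = 22/5.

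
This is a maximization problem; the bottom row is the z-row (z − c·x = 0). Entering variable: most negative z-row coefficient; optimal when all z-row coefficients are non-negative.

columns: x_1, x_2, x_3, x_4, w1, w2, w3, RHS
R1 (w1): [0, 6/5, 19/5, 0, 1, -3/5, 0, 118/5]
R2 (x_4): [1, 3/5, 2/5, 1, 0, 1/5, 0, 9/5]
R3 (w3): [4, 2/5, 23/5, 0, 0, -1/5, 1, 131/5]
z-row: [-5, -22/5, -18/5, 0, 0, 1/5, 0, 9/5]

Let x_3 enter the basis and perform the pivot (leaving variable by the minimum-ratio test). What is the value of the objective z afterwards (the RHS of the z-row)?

18

Ratio test on column x_3 — row 1: (118/5)/(19/5) = 118/19; row 2: (9/5)/(2/5) = 9/2; row 3: (131/5)/(23/5) = 131/23. Minimum is 9/2 at row 2 (x_4 leaves); pivot element 2/5.
Pivot on row 2; the z-row RHS becomes 9/5 − (-18/5)·(9/2) = 18.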